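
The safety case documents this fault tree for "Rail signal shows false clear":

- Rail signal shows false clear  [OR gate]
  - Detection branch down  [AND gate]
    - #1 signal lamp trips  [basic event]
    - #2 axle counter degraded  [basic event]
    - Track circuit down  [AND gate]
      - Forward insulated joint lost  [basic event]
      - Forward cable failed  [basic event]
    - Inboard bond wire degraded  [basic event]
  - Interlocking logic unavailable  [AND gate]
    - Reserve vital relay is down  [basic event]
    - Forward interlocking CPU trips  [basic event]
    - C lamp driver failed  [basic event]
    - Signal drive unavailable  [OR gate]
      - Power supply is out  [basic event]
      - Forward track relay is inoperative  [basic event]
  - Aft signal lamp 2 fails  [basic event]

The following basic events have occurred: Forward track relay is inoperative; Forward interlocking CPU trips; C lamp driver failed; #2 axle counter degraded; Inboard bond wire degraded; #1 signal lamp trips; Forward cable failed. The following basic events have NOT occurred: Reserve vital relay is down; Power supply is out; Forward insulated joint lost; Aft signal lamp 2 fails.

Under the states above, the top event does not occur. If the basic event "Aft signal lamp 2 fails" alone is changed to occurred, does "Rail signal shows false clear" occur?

Counterfactual: set "Aft signal lamp 2 fails" to occurred.
Track circuit down [AND]: Forward insulated joint lost=not, Forward cable failed=occurs → not all inputs occur → does not occur.
Detection branch down [AND]: #1 signal lamp trips=occurs, #2 axle counter degraded=occurs, Track circuit down=not, Inboard bond wire degraded=occurs → not all inputs occur → does not occur.
Signal drive unavailable [OR]: Power supply is out=not, Forward track relay is inoperative=occurs → at least one input occurs → occurs.
Interlocking logic unavailable [AND]: Reserve vital relay is down=not, Forward interlocking CPU trips=occurs, C lamp driver failed=occurs, Signal drive unavailable=occurs → not all inputs occur → does not occur.
Rail signal shows false clear [OR]: Detection branch down=not, Interlocking logic unavailable=not, Aft signal lamp 2 fails=occurs → at least one input occurs → occurs.

Yes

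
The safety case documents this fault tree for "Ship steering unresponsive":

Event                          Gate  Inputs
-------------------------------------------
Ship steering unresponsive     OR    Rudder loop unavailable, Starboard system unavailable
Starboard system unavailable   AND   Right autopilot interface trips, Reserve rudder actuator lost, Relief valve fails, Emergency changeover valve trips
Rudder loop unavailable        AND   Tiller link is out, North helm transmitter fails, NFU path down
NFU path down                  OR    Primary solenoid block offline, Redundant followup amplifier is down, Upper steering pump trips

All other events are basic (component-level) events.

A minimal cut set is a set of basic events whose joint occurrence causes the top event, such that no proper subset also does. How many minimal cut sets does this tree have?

4

NFU path down [OR]: union of children's cut sets → 3 cut set(s).
Rudder loop unavailable [AND]: one cut set from each child combined → 1 × 1 × 3 = 3 cut set(s).
Starboard system unavailable [AND]: one cut set from each child combined → 1 × 1 × 1 × 1 = 1 cut set(s).
Ship steering unresponsive [OR]: union of children's cut sets → 4 cut set(s).
Minimal cut sets: {North helm transmitter fails, Primary solenoid block offline, Tiller link is out}; {North helm transmitter fails, Redundant followup amplifier is down, Tiller link is out}; {North helm transmitter fails, Tiller link is out, Upper steering pump trips}; {Emergency changeover valve trips, Relief valve fails, Reserve rudder actuator lost, Right autopilot interface trips}.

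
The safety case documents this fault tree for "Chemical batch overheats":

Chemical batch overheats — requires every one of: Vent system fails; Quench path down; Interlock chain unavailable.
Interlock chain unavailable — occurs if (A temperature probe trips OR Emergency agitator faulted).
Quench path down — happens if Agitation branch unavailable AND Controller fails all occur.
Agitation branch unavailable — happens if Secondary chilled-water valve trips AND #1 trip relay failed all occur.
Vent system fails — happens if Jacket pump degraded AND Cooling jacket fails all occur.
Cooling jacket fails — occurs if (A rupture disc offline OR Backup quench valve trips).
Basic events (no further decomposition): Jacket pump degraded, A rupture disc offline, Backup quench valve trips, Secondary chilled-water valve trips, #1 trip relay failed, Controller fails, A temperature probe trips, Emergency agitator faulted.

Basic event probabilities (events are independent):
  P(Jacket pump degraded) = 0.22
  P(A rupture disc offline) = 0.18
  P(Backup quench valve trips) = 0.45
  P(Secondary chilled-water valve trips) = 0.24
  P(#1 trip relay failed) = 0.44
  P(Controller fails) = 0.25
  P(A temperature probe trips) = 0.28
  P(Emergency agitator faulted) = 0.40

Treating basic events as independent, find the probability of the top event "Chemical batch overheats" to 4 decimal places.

P(Cooling jacket fails) [OR] = 1 − (1−0.18) × (1−0.45) = 0.549000
P(Vent system fails) [AND] = 0.22 × 0.549000 = 0.120780
P(Agitation branch unavailable) [AND] = 0.24 × 0.44 = 0.105600
P(Quench path down) [AND] = 0.105600 × 0.25 = 0.026400
P(Interlock chain unavailable) [OR] = 1 − (1−0.28) × (1−0.40) = 0.568000
P(Chemical batch overheats) [AND] = 0.120780 × 0.026400 × 0.568000 = 0.001811
Rounded to 4 decimal places: P(Chemical batch overheats) ≈ 0.0018.

0.0018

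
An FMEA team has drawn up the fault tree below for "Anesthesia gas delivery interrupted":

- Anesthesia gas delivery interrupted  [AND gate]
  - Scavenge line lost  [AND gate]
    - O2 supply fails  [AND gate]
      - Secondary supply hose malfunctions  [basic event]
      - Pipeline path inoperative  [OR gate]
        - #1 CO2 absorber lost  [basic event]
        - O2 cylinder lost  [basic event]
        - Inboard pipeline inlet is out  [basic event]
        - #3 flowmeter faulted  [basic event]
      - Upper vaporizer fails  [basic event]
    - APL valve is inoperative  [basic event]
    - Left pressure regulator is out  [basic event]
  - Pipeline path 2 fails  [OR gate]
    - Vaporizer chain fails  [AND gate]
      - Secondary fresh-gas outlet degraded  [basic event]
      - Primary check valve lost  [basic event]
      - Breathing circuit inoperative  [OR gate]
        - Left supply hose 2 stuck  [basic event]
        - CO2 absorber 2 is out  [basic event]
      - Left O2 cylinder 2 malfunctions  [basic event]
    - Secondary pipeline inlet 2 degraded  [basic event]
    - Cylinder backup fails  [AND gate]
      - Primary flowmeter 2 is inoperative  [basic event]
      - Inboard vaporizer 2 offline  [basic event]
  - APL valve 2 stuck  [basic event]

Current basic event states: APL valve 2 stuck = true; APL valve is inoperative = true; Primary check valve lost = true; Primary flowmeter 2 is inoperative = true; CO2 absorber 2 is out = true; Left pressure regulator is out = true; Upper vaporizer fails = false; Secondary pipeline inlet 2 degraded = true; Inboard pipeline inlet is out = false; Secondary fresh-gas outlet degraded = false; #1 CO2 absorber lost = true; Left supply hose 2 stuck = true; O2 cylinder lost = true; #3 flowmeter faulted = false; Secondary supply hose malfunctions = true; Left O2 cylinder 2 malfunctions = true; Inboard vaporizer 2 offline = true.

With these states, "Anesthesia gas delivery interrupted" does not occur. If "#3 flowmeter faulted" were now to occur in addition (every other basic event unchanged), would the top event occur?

No

Counterfactual: set "#3 flowmeter faulted" to occurred.
Pipeline path inoperative [OR]: #1 CO2 absorber lost=occurs, O2 cylinder lost=occurs, Inboard pipeline inlet is out=not, #3 flowmeter faulted=occurs → at least one input occurs → occurs.
O2 supply fails [AND]: Secondary supply hose malfunctions=occurs, Pipeline path inoperative=occurs, Upper vaporizer fails=not → not all inputs occur → does not occur.
Scavenge line lost [AND]: O2 supply fails=not, APL valve is inoperative=occurs, Left pressure regulator is out=occurs → not all inputs occur → does not occur.
Breathing circuit inoperative [OR]: Left supply hose 2 stuck=occurs, CO2 absorber 2 is out=occurs → at least one input occurs → occurs.
Vaporizer chain fails [AND]: Secondary fresh-gas outlet degraded=not, Primary check valve lost=occurs, Breathing circuit inoperative=occurs, Left O2 cylinder 2 malfunctions=occurs → not all inputs occur → does not occur.
Cylinder backup fails [AND]: Primary flowmeter 2 is inoperative=occurs, Inboard vaporizer 2 offline=occurs → all inputs occur → occurs.
Pipeline path 2 fails [OR]: Vaporizer chain fails=not, Secondary pipeline inlet 2 degraded=occurs, Cylinder backup fails=occurs → at least one input occurs → occurs.
Anesthesia gas delivery interrupted [AND]: Scavenge line lost=not, Pipeline path 2 fails=occurs, APL valve 2 stuck=occurs → not all inputs occur → does not occur.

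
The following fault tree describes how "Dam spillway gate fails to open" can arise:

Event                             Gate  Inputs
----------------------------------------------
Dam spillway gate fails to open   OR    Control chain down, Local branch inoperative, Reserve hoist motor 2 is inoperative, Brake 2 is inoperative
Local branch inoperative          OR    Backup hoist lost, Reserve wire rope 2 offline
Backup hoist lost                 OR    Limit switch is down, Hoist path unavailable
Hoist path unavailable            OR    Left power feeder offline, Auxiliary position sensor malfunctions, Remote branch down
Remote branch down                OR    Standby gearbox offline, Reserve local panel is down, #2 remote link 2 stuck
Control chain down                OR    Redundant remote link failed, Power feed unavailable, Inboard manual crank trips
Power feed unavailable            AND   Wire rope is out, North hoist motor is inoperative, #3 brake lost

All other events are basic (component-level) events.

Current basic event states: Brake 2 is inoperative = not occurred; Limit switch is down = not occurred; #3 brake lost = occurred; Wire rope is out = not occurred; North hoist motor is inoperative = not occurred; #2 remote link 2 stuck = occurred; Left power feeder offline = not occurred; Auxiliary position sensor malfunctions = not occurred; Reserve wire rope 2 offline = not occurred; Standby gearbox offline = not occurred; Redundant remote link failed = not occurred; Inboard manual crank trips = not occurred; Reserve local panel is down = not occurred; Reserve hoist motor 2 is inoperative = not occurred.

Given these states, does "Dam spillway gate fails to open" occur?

Yes

Power feed unavailable [AND]: Wire rope is out=not, North hoist motor is inoperative=not, #3 brake lost=occurs → not all inputs occur → does not occur.
Control chain down [OR]: Redundant remote link failed=not, Power feed unavailable=not, Inboard manual crank trips=not → no input occurs → does not occur.
Remote branch down [OR]: Standby gearbox offline=not, Reserve local panel is down=not, #2 remote link 2 stuck=occurs → at least one input occurs → occurs.
Hoist path unavailable [OR]: Left power feeder offline=not, Auxiliary position sensor malfunctions=not, Remote branch down=occurs → at least one input occurs → occurs.
Backup hoist lost [OR]: Limit switch is down=not, Hoist path unavailable=occurs → at least one input occurs → occurs.
Local branch inoperative [OR]: Backup hoist lost=occurs, Reserve wire rope 2 offline=not → at least one input occurs → occurs.
Dam spillway gate fails to open [OR]: Control chain down=not, Local branch inoperative=occurs, Reserve hoist motor 2 is inoperative=not, Brake 2 is inoperative=not → at least one input occurs → occurs.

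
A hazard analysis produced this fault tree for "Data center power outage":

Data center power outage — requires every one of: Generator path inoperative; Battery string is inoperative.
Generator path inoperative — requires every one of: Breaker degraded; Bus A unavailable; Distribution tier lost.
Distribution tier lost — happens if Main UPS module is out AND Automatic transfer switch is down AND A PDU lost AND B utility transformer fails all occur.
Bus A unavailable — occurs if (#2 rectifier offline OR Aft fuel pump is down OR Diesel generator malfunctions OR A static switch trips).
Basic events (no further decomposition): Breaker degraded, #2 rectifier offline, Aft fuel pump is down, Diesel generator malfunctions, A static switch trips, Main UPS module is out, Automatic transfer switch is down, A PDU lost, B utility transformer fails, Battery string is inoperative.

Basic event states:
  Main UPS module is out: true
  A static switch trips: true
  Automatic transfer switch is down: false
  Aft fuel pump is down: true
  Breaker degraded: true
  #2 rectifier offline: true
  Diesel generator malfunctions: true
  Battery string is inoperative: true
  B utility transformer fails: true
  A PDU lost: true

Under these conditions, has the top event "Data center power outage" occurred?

No

Bus A unavailable [OR]: #2 rectifier offline=occurs, Aft fuel pump is down=occurs, Diesel generator malfunctions=occurs, A static switch trips=occurs → at least one input occurs → occurs.
Distribution tier lost [AND]: Main UPS module is out=occurs, Automatic transfer switch is down=not, A PDU lost=occurs, B utility transformer fails=occurs → not all inputs occur → does not occur.
Generator path inoperative [AND]: Breaker degraded=occurs, Bus A unavailable=occurs, Distribution tier lost=not → not all inputs occur → does not occur.
Data center power outage [AND]: Generator path inoperative=not, Battery string is inoperative=occurs → not all inputs occur → does not occur.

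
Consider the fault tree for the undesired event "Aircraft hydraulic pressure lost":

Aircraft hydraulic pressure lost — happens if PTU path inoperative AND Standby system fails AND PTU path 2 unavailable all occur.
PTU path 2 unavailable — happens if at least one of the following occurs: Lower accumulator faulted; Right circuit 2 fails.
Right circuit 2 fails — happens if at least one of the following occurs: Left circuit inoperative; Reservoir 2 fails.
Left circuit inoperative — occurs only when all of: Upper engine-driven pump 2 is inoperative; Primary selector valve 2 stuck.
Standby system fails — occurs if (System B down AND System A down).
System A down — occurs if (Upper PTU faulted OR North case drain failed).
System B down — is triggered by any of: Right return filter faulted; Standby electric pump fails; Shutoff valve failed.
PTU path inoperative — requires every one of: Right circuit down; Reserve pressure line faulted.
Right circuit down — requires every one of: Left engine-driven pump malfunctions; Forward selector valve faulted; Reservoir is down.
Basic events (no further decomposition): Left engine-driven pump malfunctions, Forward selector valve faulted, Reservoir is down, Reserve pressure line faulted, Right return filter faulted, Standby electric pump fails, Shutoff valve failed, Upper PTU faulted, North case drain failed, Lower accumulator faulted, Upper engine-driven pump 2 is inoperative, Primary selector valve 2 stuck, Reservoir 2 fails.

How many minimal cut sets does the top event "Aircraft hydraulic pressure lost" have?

Right circuit down [AND]: one cut set from each child combined → 1 × 1 × 1 = 1 cut set(s).
PTU path inoperative [AND]: one cut set from each child combined → 1 × 1 = 1 cut set(s).
System B down [OR]: union of children's cut sets → 3 cut set(s).
System A down [OR]: union of children's cut sets → 2 cut set(s).
Standby system fails [AND]: one cut set from each child combined → 3 × 2 = 6 cut set(s).
Left circuit inoperative [AND]: one cut set from each child combined → 1 × 1 = 1 cut set(s).
Right circuit 2 fails [OR]: union of children's cut sets → 2 cut set(s).
PTU path 2 unavailable [OR]: union of children's cut sets → 3 cut set(s).
Aircraft hydraulic pressure lost [AND]: one cut set from each child combined → 1 × 6 × 3 = 18 cut set(s).

18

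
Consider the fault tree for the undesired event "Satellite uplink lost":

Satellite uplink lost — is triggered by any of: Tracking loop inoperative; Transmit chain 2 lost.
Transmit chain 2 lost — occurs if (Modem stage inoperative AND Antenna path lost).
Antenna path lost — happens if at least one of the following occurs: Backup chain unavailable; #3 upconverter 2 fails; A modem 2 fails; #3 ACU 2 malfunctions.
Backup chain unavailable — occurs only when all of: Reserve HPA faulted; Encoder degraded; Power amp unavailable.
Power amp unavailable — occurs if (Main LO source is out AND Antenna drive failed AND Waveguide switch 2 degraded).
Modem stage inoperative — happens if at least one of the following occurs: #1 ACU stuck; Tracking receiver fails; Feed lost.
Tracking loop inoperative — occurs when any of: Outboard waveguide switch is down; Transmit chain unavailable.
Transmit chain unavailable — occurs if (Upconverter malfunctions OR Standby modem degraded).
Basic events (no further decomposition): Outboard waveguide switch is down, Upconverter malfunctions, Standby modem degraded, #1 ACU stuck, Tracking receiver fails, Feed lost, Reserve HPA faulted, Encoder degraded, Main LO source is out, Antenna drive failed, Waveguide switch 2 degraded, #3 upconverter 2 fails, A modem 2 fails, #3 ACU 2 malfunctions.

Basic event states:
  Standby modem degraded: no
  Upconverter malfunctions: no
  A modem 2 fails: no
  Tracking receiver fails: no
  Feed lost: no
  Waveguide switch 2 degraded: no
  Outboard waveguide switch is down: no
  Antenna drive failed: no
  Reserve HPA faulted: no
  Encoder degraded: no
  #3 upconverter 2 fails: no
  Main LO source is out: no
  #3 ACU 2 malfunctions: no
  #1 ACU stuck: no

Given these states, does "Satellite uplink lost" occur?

No

Transmit chain unavailable [OR]: Upconverter malfunctions=not, Standby modem degraded=not → no input occurs → does not occur.
Tracking loop inoperative [OR]: Outboard waveguide switch is down=not, Transmit chain unavailable=not → no input occurs → does not occur.
Modem stage inoperative [OR]: #1 ACU stuck=not, Tracking receiver fails=not, Feed lost=not → no input occurs → does not occur.
Power amp unavailable [AND]: Main LO source is out=not, Antenna drive failed=not, Waveguide switch 2 degraded=not → not all inputs occur → does not occur.
Backup chain unavailable [AND]: Reserve HPA faulted=not, Encoder degraded=not, Power amp unavailable=not → not all inputs occur → does not occur.
Antenna path lost [OR]: Backup chain unavailable=not, #3 upconverter 2 fails=not, A modem 2 fails=not, #3 ACU 2 malfunctions=not → no input occurs → does not occur.
Transmit chain 2 lost [AND]: Modem stage inoperative=not, Antenna path lost=not → not all inputs occur → does not occur.
Satellite uplink lost [OR]: Tracking loop inoperative=not, Transmit chain 2 lost=not → no input occurs → does not occur.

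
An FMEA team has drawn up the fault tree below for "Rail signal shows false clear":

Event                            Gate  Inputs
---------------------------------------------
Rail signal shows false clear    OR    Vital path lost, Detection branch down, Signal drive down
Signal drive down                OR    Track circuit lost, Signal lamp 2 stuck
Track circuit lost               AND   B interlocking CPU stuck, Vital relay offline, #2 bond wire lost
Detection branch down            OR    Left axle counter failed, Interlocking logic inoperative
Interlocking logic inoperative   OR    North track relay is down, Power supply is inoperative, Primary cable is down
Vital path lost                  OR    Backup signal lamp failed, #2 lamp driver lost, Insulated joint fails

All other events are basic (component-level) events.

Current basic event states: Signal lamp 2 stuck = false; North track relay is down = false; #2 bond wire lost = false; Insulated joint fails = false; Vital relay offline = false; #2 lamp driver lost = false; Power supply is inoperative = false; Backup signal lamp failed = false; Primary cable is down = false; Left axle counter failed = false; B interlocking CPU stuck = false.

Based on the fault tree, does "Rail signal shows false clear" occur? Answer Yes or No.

No

Vital path lost [OR]: Backup signal lamp failed=not, #2 lamp driver lost=not, Insulated joint fails=not → no input occurs → does not occur.
Interlocking logic inoperative [OR]: North track relay is down=not, Power supply is inoperative=not, Primary cable is down=not → no input occurs → does not occur.
Detection branch down [OR]: Left axle counter failed=not, Interlocking logic inoperative=not → no input occurs → does not occur.
Track circuit lost [AND]: B interlocking CPU stuck=not, Vital relay offline=not, #2 bond wire lost=not → not all inputs occur → does not occur.
Signal drive down [OR]: Track circuit lost=not, Signal lamp 2 stuck=not → no input occurs → does not occur.
Rail signal shows false clear [OR]: Vital path lost=not, Detection branch down=not, Signal drive down=not → no input occurs → does not occur.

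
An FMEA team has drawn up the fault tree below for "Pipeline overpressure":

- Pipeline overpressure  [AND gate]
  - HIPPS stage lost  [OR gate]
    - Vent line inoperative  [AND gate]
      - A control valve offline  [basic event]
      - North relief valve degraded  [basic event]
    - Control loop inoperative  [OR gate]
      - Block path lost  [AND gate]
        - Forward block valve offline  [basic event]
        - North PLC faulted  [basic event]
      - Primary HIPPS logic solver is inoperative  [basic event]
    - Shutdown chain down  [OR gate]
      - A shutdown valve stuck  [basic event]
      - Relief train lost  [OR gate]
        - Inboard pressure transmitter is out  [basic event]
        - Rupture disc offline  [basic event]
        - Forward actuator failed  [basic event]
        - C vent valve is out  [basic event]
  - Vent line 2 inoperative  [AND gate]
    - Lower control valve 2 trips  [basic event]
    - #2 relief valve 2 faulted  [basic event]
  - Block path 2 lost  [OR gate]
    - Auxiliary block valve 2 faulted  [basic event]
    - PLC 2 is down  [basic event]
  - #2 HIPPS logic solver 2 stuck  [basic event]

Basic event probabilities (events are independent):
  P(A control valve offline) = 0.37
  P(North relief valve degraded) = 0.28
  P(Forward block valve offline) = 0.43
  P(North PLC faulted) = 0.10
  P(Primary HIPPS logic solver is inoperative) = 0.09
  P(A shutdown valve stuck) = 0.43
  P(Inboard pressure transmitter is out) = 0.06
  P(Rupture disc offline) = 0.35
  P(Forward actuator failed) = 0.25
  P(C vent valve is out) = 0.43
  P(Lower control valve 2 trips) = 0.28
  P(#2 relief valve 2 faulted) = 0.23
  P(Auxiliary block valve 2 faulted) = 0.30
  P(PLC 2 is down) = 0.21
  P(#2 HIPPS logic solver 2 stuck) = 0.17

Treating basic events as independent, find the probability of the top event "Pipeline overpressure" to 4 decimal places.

0.0043

P(Vent line inoperative) [AND] = 0.37 × 0.28 = 0.103600
P(Block path lost) [AND] = 0.43 × 0.10 = 0.043000
P(Control loop inoperative) [OR] = 1 − (1−0.043000) × (1−0.09) = 0.129130
P(Relief train lost) [OR] = 1 − (1−0.06) × (1−0.35) × (1−0.25) × (1−0.43) = 0.738798
P(Shutdown chain down) [OR] = 1 − (1−0.43) × (1−0.738798) = 0.851115
P(HIPPS stage lost) [OR] = 1 − (1−0.103600) × (1−0.129130) × (1−0.851115) = 0.883773
P(Vent line 2 inoperative) [AND] = 0.28 × 0.23 = 0.064400
P(Block path 2 lost) [OR] = 1 − (1−0.30) × (1−0.21) = 0.447000
P(Pipeline overpressure) [AND] = 0.883773 × 0.064400 × 0.447000 × 0.17 = 0.004325
Rounded to 4 decimal places: P(Pipeline overpressure) ≈ 0.0043.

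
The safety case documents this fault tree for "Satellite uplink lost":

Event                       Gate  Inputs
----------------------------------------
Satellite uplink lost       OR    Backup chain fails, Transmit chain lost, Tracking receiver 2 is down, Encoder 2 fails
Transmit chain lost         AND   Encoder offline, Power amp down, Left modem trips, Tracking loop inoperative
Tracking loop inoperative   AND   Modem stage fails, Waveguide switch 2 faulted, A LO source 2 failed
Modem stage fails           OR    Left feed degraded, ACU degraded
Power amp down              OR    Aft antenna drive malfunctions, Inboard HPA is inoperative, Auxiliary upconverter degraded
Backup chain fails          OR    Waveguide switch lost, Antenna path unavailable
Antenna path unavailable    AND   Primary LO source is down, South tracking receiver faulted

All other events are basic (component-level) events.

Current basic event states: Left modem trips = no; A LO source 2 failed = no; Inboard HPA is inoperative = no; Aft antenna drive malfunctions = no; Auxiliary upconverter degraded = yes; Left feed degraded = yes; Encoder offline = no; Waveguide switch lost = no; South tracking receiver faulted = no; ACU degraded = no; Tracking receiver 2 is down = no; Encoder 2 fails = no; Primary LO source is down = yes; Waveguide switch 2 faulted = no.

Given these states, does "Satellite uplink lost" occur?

No

Antenna path unavailable [AND]: Primary LO source is down=occurs, South tracking receiver faulted=not → not all inputs occur → does not occur.
Backup chain fails [OR]: Waveguide switch lost=not, Antenna path unavailable=not → no input occurs → does not occur.
Power amp down [OR]: Aft antenna drive malfunctions=not, Inboard HPA is inoperative=not, Auxiliary upconverter degraded=occurs → at least one input occurs → occurs.
Modem stage fails [OR]: Left feed degraded=occurs, ACU degraded=not → at least one input occurs → occurs.
Tracking loop inoperative [AND]: Modem stage fails=occurs, Waveguide switch 2 faulted=not, A LO source 2 failed=not → not all inputs occur → does not occur.
Transmit chain lost [AND]: Encoder offline=not, Power amp down=occurs, Left modem trips=not, Tracking loop inoperative=not → not all inputs occur → does not occur.
Satellite uplink lost [OR]: Backup chain fails=not, Transmit chain lost=not, Tracking receiver 2 is down=not, Encoder 2 fails=not → no input occurs → does not occur.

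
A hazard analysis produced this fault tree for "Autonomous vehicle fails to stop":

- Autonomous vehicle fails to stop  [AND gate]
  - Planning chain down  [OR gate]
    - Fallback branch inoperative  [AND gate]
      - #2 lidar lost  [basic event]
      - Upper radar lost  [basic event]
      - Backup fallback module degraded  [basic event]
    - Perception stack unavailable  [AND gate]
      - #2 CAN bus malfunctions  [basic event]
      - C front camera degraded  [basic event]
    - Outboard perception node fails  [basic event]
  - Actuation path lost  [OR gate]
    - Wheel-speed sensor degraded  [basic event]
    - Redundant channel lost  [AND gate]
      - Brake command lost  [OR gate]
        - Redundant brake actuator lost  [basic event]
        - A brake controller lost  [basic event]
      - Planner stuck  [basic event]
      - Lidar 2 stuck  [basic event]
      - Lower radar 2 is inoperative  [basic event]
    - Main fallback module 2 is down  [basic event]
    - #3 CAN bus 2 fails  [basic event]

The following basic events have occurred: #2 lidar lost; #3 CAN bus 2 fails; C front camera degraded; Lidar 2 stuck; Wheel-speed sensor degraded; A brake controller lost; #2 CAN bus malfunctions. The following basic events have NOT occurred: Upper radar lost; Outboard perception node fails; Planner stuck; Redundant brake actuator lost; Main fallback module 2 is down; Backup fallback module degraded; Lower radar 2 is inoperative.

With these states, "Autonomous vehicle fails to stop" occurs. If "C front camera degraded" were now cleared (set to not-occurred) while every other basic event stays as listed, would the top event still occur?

Counterfactual: set "C front camera degraded" to not occurred.
Fallback branch inoperative [AND]: #2 lidar lost=occurs, Upper radar lost=not, Backup fallback module degraded=not → not all inputs occur → does not occur.
Perception stack unavailable [AND]: #2 CAN bus malfunctions=occurs, C front camera degraded=not → not all inputs occur → does not occur.
Planning chain down [OR]: Fallback branch inoperative=not, Perception stack unavailable=not, Outboard perception node fails=not → no input occurs → does not occur.
Brake command lost [OR]: Redundant brake actuator lost=not, A brake controller lost=occurs → at least one input occurs → occurs.
Redundant channel lost [AND]: Brake command lost=occurs, Planner stuck=not, Lidar 2 stuck=occurs, Lower radar 2 is inoperative=not → not all inputs occur → does not occur.
Actuation path lost [OR]: Wheel-speed sensor degraded=occurs, Redundant channel lost=not, Main fallback module 2 is down=not, #3 CAN bus 2 fails=occurs → at least one input occurs → occurs.
Autonomous vehicle fails to stop [AND]: Planning chain down=not, Actuation path lost=occurs → not all inputs occur → does not occur.

No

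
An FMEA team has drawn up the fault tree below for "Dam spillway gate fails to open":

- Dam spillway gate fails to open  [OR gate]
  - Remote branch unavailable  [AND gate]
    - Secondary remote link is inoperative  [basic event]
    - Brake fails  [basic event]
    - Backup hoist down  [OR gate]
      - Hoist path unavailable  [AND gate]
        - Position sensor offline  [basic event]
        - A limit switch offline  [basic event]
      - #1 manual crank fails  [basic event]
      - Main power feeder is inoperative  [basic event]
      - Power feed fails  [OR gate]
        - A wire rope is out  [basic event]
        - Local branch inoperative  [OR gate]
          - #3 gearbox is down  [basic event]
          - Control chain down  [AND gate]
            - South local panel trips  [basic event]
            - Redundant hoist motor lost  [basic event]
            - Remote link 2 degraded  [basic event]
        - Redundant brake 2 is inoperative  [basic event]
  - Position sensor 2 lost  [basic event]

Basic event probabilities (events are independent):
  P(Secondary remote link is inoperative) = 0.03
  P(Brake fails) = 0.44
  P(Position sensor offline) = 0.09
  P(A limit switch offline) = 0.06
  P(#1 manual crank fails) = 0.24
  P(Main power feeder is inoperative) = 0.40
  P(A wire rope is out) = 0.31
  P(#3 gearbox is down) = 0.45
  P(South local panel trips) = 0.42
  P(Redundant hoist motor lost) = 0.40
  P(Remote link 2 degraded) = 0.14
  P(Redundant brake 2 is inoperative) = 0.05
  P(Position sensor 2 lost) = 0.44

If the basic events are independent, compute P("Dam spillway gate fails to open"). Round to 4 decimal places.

0.4462

P(Hoist path unavailable) [AND] = 0.09 × 0.06 = 0.005400
P(Control chain down) [AND] = 0.42 × 0.40 × 0.14 = 0.023520
P(Local branch inoperative) [OR] = 1 − (1−0.45) × (1−0.023520) = 0.462936
P(Power feed fails) [OR] = 1 − (1−0.31) × (1−0.462936) × (1−0.05) = 0.647955
P(Backup hoist down) [OR] = 1 − (1−0.005400) × (1−0.24) × (1−0.40) × (1−0.647955) = 0.840334
P(Remote branch unavailable) [AND] = 0.03 × 0.44 × 0.840334 = 0.011092
P(Dam spillway gate fails to open) [OR] = 1 − (1−0.011092) × (1−0.44) = 0.446212
Rounded to 4 decimal places: P(Dam spillway gate fails to open) ≈ 0.4462.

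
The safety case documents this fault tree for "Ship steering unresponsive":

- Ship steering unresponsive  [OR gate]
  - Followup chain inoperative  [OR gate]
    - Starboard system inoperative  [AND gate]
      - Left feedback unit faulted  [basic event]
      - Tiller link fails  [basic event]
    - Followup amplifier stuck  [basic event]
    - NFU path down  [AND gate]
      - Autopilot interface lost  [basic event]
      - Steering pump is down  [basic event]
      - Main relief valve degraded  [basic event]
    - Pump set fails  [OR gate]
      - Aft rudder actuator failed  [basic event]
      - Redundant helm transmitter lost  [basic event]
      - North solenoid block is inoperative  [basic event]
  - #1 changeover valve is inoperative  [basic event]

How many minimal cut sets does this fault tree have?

7

Starboard system inoperative [AND]: one cut set from each child combined → 1 × 1 = 1 cut set(s).
NFU path down [AND]: one cut set from each child combined → 1 × 1 × 1 = 1 cut set(s).
Pump set fails [OR]: union of children's cut sets → 3 cut set(s).
Followup chain inoperative [OR]: union of children's cut sets → 6 cut set(s).
Ship steering unresponsive [OR]: union of children's cut sets → 7 cut set(s).
Minimal cut sets: {Left feedback unit faulted, Tiller link fails}; {Followup amplifier stuck}; {Autopilot interface lost, Main relief valve degraded, Steering pump is down}; {Aft rudder actuator failed}; {Redundant helm transmitter lost}; {North solenoid block is inoperative}; {#1 changeover valve is inoperative}.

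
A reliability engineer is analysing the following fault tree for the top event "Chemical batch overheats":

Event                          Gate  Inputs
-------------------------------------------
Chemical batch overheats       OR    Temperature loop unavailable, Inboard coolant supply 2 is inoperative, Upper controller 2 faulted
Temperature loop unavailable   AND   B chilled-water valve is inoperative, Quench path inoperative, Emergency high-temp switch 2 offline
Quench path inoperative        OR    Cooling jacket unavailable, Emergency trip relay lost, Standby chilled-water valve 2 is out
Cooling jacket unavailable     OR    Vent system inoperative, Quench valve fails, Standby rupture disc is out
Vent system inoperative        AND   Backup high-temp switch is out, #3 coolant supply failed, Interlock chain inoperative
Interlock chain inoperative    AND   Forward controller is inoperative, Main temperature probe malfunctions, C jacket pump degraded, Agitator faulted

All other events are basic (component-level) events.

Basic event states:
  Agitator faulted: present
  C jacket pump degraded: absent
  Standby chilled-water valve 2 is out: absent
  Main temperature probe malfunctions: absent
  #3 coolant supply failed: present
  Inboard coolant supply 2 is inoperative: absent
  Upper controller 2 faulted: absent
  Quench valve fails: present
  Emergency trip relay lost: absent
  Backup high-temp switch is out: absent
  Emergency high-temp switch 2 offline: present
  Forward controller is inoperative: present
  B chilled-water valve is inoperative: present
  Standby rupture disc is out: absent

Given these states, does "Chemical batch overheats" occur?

Yes

Interlock chain inoperative [AND]: Forward controller is inoperative=occurs, Main temperature probe malfunctions=not, C jacket pump degraded=not, Agitator faulted=occurs → not all inputs occur → does not occur.
Vent system inoperative [AND]: Backup high-temp switch is out=not, #3 coolant supply failed=occurs, Interlock chain inoperative=not → not all inputs occur → does not occur.
Cooling jacket unavailable [OR]: Vent system inoperative=not, Quench valve fails=occurs, Standby rupture disc is out=not → at least one input occurs → occurs.
Quench path inoperative [OR]: Cooling jacket unavailable=occurs, Emergency trip relay lost=not, Standby chilled-water valve 2 is out=not → at least one input occurs → occurs.
Temperature loop unavailable [AND]: B chilled-water valve is inoperative=occurs, Quench path inoperative=occurs, Emergency high-temp switch 2 offline=occurs → all inputs occur → occurs.
Chemical batch overheats [OR]: Temperature loop unavailable=occurs, Inboard coolant supply 2 is inoperative=not, Upper controller 2 faulted=not → at least one input occurs → occurs.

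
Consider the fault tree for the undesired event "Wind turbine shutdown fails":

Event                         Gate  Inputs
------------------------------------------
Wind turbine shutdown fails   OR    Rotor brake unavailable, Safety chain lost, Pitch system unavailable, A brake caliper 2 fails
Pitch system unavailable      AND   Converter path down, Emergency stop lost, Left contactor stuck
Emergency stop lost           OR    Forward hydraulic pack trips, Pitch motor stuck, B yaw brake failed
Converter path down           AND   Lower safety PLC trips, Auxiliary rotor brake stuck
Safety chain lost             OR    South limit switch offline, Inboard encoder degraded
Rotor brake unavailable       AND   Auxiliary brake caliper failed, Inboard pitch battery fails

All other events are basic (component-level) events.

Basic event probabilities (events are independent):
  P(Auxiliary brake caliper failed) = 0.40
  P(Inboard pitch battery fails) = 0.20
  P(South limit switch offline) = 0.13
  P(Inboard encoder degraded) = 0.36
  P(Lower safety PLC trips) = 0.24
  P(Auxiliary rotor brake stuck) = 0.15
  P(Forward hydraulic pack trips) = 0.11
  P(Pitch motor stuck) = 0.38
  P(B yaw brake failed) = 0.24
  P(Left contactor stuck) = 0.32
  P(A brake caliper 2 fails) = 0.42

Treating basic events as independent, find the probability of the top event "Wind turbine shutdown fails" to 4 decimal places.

0.7049

P(Rotor brake unavailable) [AND] = 0.40 × 0.20 = 0.080000
P(Safety chain lost) [OR] = 1 − (1−0.13) × (1−0.36) = 0.443200
P(Converter path down) [AND] = 0.24 × 0.15 = 0.036000
P(Emergency stop lost) [OR] = 1 − (1−0.11) × (1−0.38) × (1−0.24) = 0.580632
P(Pitch system unavailable) [AND] = 0.036000 × 0.580632 × 0.32 = 0.006689
P(Wind turbine shutdown fails) [OR] = 1 − (1−0.080000) × (1−0.443200) × (1−0.006689) × (1−0.42) = 0.704879
Rounded to 4 decimal places: P(Wind turbine shutdown fails) ≈ 0.7049.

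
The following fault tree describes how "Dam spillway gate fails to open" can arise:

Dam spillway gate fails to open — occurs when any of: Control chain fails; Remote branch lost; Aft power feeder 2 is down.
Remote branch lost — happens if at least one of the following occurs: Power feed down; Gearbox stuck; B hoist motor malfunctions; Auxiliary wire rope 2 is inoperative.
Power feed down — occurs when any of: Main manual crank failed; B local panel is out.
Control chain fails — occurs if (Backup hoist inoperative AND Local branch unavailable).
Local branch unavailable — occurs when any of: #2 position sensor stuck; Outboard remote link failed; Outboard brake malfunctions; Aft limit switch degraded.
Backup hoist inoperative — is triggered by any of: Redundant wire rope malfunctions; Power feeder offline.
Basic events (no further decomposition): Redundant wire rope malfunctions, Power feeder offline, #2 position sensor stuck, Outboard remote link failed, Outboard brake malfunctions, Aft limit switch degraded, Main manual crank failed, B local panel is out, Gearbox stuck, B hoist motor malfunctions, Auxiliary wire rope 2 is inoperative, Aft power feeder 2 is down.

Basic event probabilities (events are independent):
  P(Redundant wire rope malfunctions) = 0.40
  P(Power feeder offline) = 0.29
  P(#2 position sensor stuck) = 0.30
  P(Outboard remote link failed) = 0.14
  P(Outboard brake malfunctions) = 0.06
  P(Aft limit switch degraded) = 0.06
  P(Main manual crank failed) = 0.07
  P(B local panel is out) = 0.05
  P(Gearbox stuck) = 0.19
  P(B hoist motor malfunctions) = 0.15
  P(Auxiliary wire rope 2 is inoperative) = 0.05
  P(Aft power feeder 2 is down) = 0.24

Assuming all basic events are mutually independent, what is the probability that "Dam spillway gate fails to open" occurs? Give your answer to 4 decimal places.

P(Backup hoist inoperative) [OR] = 1 − (1−0.40) × (1−0.29) = 0.574000
P(Local branch unavailable) [OR] = 1 − (1−0.30) × (1−0.14) × (1−0.06) × (1−0.06) = 0.468073
P(Control chain fails) [AND] = 0.574000 × 0.468073 = 0.268674
P(Power feed down) [OR] = 1 − (1−0.07) × (1−0.05) = 0.116500
P(Remote branch lost) [OR] = 1 − (1−0.116500) × (1−0.19) × (1−0.15) × (1−0.05) = 0.422125
P(Dam spillway gate fails to open) [OR] = 1 − (1−0.268674) × (1−0.422125) × (1−0.24) = 0.678813
Rounded to 4 decimal places: P(Dam spillway gate fails to open) ≈ 0.6788.

0.6788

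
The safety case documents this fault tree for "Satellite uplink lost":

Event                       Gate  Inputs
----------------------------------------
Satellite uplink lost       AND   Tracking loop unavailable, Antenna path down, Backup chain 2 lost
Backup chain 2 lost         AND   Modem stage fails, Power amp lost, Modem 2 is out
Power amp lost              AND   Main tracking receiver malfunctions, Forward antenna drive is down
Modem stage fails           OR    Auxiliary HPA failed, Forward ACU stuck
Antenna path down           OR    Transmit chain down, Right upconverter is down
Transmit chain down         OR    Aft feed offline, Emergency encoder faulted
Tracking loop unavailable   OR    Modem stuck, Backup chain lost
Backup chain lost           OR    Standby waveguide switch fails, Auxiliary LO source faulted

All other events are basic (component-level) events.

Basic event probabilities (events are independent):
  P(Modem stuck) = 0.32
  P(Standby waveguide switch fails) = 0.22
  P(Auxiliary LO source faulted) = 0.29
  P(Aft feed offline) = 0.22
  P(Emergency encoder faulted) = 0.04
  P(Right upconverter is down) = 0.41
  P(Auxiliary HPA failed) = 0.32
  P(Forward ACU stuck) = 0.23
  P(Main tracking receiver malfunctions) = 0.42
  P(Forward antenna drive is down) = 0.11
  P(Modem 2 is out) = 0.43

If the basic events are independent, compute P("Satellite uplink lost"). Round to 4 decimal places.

0.0033

P(Backup chain lost) [OR] = 1 − (1−0.22) × (1−0.29) = 0.446200
P(Tracking loop unavailable) [OR] = 1 − (1−0.32) × (1−0.446200) = 0.623416
P(Transmit chain down) [OR] = 1 − (1−0.22) × (1−0.04) = 0.251200
P(Antenna path down) [OR] = 1 − (1−0.251200) × (1−0.41) = 0.558208
P(Modem stage fails) [OR] = 1 − (1−0.32) × (1−0.23) = 0.476400
P(Power amp lost) [AND] = 0.42 × 0.11 = 0.046200
P(Backup chain 2 lost) [AND] = 0.476400 × 0.046200 × 0.43 = 0.009464
P(Satellite uplink lost) [AND] = 0.623416 × 0.558208 × 0.009464 = 0.003293
Rounded to 4 decimal places: P(Satellite uplink lost) ≈ 0.0033.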